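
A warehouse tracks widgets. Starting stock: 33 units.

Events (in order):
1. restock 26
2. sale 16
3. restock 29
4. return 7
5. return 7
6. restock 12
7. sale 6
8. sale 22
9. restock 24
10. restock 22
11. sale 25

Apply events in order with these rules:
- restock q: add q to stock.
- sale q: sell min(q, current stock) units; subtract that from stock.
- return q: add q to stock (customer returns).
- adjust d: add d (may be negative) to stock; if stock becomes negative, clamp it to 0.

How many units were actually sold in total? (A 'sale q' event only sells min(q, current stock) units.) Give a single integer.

Answer: 69

Derivation:
Processing events:
Start: stock = 33
  Event 1 (restock 26): 33 + 26 = 59
  Event 2 (sale 16): sell min(16,59)=16. stock: 59 - 16 = 43. total_sold = 16
  Event 3 (restock 29): 43 + 29 = 72
  Event 4 (return 7): 72 + 7 = 79
  Event 5 (return 7): 79 + 7 = 86
  Event 6 (restock 12): 86 + 12 = 98
  Event 7 (sale 6): sell min(6,98)=6. stock: 98 - 6 = 92. total_sold = 22
  Event 8 (sale 22): sell min(22,92)=22. stock: 92 - 22 = 70. total_sold = 44
  Event 9 (restock 24): 70 + 24 = 94
  Event 10 (restock 22): 94 + 22 = 116
  Event 11 (sale 25): sell min(25,116)=25. stock: 116 - 25 = 91. total_sold = 69
Final: stock = 91, total_sold = 69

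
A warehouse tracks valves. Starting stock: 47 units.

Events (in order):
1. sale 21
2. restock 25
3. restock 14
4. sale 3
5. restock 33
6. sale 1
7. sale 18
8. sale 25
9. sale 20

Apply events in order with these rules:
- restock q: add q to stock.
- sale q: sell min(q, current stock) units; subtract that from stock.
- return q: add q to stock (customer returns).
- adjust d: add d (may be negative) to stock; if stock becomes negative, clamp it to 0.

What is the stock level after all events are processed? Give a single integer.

Processing events:
Start: stock = 47
  Event 1 (sale 21): sell min(21,47)=21. stock: 47 - 21 = 26. total_sold = 21
  Event 2 (restock 25): 26 + 25 = 51
  Event 3 (restock 14): 51 + 14 = 65
  Event 4 (sale 3): sell min(3,65)=3. stock: 65 - 3 = 62. total_sold = 24
  Event 5 (restock 33): 62 + 33 = 95
  Event 6 (sale 1): sell min(1,95)=1. stock: 95 - 1 = 94. total_sold = 25
  Event 7 (sale 18): sell min(18,94)=18. stock: 94 - 18 = 76. total_sold = 43
  Event 8 (sale 25): sell min(25,76)=25. stock: 76 - 25 = 51. total_sold = 68
  Event 9 (sale 20): sell min(20,51)=20. stock: 51 - 20 = 31. total_sold = 88
Final: stock = 31, total_sold = 88

Answer: 31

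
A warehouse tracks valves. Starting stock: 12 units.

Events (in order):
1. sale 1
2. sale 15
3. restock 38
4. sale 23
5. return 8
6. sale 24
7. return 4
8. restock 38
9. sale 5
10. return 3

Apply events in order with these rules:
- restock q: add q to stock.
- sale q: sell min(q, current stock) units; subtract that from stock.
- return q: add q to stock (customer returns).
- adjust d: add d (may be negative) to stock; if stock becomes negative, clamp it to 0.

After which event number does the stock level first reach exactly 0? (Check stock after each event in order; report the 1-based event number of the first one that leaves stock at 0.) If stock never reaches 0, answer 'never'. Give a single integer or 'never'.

Processing events:
Start: stock = 12
  Event 1 (sale 1): sell min(1,12)=1. stock: 12 - 1 = 11. total_sold = 1
  Event 2 (sale 15): sell min(15,11)=11. stock: 11 - 11 = 0. total_sold = 12
  Event 3 (restock 38): 0 + 38 = 38
  Event 4 (sale 23): sell min(23,38)=23. stock: 38 - 23 = 15. total_sold = 35
  Event 5 (return 8): 15 + 8 = 23
  Event 6 (sale 24): sell min(24,23)=23. stock: 23 - 23 = 0. total_sold = 58
  Event 7 (return 4): 0 + 4 = 4
  Event 8 (restock 38): 4 + 38 = 42
  Event 9 (sale 5): sell min(5,42)=5. stock: 42 - 5 = 37. total_sold = 63
  Event 10 (return 3): 37 + 3 = 40
Final: stock = 40, total_sold = 63

First zero at event 2.

Answer: 2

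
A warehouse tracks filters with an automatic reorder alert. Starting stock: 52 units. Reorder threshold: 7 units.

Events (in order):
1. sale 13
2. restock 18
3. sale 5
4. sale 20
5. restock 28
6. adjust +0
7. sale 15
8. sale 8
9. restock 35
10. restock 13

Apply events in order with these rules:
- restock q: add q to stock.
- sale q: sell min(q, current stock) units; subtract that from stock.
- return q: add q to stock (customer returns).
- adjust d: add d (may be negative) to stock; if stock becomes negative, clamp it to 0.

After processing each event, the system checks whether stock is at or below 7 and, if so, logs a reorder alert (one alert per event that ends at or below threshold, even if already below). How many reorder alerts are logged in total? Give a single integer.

Processing events:
Start: stock = 52
  Event 1 (sale 13): sell min(13,52)=13. stock: 52 - 13 = 39. total_sold = 13
  Event 2 (restock 18): 39 + 18 = 57
  Event 3 (sale 5): sell min(5,57)=5. stock: 57 - 5 = 52. total_sold = 18
  Event 4 (sale 20): sell min(20,52)=20. stock: 52 - 20 = 32. total_sold = 38
  Event 5 (restock 28): 32 + 28 = 60
  Event 6 (adjust +0): 60 + 0 = 60
  Event 7 (sale 15): sell min(15,60)=15. stock: 60 - 15 = 45. total_sold = 53
  Event 8 (sale 8): sell min(8,45)=8. stock: 45 - 8 = 37. total_sold = 61
  Event 9 (restock 35): 37 + 35 = 72
  Event 10 (restock 13): 72 + 13 = 85
Final: stock = 85, total_sold = 61

Checking against threshold 7:
  After event 1: stock=39 > 7
  After event 2: stock=57 > 7
  After event 3: stock=52 > 7
  After event 4: stock=32 > 7
  After event 5: stock=60 > 7
  After event 6: stock=60 > 7
  After event 7: stock=45 > 7
  After event 8: stock=37 > 7
  After event 9: stock=72 > 7
  After event 10: stock=85 > 7
Alert events: []. Count = 0

Answer: 0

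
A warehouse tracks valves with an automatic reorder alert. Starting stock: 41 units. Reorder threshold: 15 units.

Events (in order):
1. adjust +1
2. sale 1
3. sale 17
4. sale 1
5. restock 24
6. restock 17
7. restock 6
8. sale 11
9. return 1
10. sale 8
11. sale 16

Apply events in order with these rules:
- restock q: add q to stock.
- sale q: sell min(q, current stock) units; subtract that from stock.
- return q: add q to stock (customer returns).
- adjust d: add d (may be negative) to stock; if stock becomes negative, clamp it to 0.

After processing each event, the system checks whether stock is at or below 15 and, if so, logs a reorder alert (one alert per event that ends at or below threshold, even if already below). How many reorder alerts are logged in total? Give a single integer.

Answer: 0

Derivation:
Processing events:
Start: stock = 41
  Event 1 (adjust +1): 41 + 1 = 42
  Event 2 (sale 1): sell min(1,42)=1. stock: 42 - 1 = 41. total_sold = 1
  Event 3 (sale 17): sell min(17,41)=17. stock: 41 - 17 = 24. total_sold = 18
  Event 4 (sale 1): sell min(1,24)=1. stock: 24 - 1 = 23. total_sold = 19
  Event 5 (restock 24): 23 + 24 = 47
  Event 6 (restock 17): 47 + 17 = 64
  Event 7 (restock 6): 64 + 6 = 70
  Event 8 (sale 11): sell min(11,70)=11. stock: 70 - 11 = 59. total_sold = 30
  Event 9 (return 1): 59 + 1 = 60
  Event 10 (sale 8): sell min(8,60)=8. stock: 60 - 8 = 52. total_sold = 38
  Event 11 (sale 16): sell min(16,52)=16. stock: 52 - 16 = 36. total_sold = 54
Final: stock = 36, total_sold = 54

Checking against threshold 15:
  After event 1: stock=42 > 15
  After event 2: stock=41 > 15
  After event 3: stock=24 > 15
  After event 4: stock=23 > 15
  After event 5: stock=47 > 15
  After event 6: stock=64 > 15
  After event 7: stock=70 > 15
  After event 8: stock=59 > 15
  After event 9: stock=60 > 15
  After event 10: stock=52 > 15
  After event 11: stock=36 > 15
Alert events: []. Count = 0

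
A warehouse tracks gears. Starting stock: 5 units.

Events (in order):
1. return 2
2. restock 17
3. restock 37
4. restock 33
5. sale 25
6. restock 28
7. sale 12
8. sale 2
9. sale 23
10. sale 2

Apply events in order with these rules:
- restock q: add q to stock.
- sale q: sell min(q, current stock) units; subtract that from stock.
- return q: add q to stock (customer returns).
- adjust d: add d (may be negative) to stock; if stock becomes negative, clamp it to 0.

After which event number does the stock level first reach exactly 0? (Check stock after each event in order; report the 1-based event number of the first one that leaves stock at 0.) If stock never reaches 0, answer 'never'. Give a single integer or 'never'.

Processing events:
Start: stock = 5
  Event 1 (return 2): 5 + 2 = 7
  Event 2 (restock 17): 7 + 17 = 24
  Event 3 (restock 37): 24 + 37 = 61
  Event 4 (restock 33): 61 + 33 = 94
  Event 5 (sale 25): sell min(25,94)=25. stock: 94 - 25 = 69. total_sold = 25
  Event 6 (restock 28): 69 + 28 = 97
  Event 7 (sale 12): sell min(12,97)=12. stock: 97 - 12 = 85. total_sold = 37
  Event 8 (sale 2): sell min(2,85)=2. stock: 85 - 2 = 83. total_sold = 39
  Event 9 (sale 23): sell min(23,83)=23. stock: 83 - 23 = 60. total_sold = 62
  Event 10 (sale 2): sell min(2,60)=2. stock: 60 - 2 = 58. total_sold = 64
Final: stock = 58, total_sold = 64

Stock never reaches 0.

Answer: never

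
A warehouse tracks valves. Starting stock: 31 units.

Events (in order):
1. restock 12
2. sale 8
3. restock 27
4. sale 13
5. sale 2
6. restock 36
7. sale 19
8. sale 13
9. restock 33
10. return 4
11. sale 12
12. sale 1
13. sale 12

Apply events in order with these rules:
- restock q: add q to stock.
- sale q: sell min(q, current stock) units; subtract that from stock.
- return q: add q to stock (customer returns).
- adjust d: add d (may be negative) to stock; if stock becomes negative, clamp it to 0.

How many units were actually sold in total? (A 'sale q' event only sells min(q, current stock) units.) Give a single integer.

Answer: 80

Derivation:
Processing events:
Start: stock = 31
  Event 1 (restock 12): 31 + 12 = 43
  Event 2 (sale 8): sell min(8,43)=8. stock: 43 - 8 = 35. total_sold = 8
  Event 3 (restock 27): 35 + 27 = 62
  Event 4 (sale 13): sell min(13,62)=13. stock: 62 - 13 = 49. total_sold = 21
  Event 5 (sale 2): sell min(2,49)=2. stock: 49 - 2 = 47. total_sold = 23
  Event 6 (restock 36): 47 + 36 = 83
  Event 7 (sale 19): sell min(19,83)=19. stock: 83 - 19 = 64. total_sold = 42
  Event 8 (sale 13): sell min(13,64)=13. stock: 64 - 13 = 51. total_sold = 55
  Event 9 (restock 33): 51 + 33 = 84
  Event 10 (return 4): 84 + 4 = 88
  Event 11 (sale 12): sell min(12,88)=12. stock: 88 - 12 = 76. total_sold = 67
  Event 12 (sale 1): sell min(1,76)=1. stock: 76 - 1 = 75. total_sold = 68
  Event 13 (sale 12): sell min(12,75)=12. stock: 75 - 12 = 63. total_sold = 80
Final: stock = 63, total_sold = 80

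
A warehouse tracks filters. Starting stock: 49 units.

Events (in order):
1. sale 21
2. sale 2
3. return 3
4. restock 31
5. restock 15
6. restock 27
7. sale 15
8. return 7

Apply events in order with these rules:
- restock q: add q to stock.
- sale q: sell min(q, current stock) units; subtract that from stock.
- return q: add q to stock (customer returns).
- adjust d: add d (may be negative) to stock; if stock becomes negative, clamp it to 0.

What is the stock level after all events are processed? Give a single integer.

Processing events:
Start: stock = 49
  Event 1 (sale 21): sell min(21,49)=21. stock: 49 - 21 = 28. total_sold = 21
  Event 2 (sale 2): sell min(2,28)=2. stock: 28 - 2 = 26. total_sold = 23
  Event 3 (return 3): 26 + 3 = 29
  Event 4 (restock 31): 29 + 31 = 60
  Event 5 (restock 15): 60 + 15 = 75
  Event 6 (restock 27): 75 + 27 = 102
  Event 7 (sale 15): sell min(15,102)=15. stock: 102 - 15 = 87. total_sold = 38
  Event 8 (return 7): 87 + 7 = 94
Final: stock = 94, total_sold = 38

Answer: 94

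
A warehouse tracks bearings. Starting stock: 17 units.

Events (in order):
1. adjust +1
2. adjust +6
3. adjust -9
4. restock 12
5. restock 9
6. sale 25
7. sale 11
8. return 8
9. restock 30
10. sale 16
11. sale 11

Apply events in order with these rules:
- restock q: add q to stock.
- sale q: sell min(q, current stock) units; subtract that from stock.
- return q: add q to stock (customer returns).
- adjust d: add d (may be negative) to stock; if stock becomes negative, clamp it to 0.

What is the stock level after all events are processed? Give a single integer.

Answer: 11

Derivation:
Processing events:
Start: stock = 17
  Event 1 (adjust +1): 17 + 1 = 18
  Event 2 (adjust +6): 18 + 6 = 24
  Event 3 (adjust -9): 24 + -9 = 15
  Event 4 (restock 12): 15 + 12 = 27
  Event 5 (restock 9): 27 + 9 = 36
  Event 6 (sale 25): sell min(25,36)=25. stock: 36 - 25 = 11. total_sold = 25
  Event 7 (sale 11): sell min(11,11)=11. stock: 11 - 11 = 0. total_sold = 36
  Event 8 (return 8): 0 + 8 = 8
  Event 9 (restock 30): 8 + 30 = 38
  Event 10 (sale 16): sell min(16,38)=16. stock: 38 - 16 = 22. total_sold = 52
  Event 11 (sale 11): sell min(11,22)=11. stock: 22 - 11 = 11. total_sold = 63
Final: stock = 11, total_sold = 63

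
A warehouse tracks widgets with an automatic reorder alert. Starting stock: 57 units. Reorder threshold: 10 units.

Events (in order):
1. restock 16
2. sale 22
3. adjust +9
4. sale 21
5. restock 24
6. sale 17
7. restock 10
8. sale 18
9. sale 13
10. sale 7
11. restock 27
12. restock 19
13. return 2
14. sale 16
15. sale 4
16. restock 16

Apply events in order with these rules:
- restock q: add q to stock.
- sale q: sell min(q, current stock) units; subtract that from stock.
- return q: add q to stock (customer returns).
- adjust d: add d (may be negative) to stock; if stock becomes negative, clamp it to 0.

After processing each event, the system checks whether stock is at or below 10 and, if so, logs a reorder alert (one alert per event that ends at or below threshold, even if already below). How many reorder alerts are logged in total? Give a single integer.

Processing events:
Start: stock = 57
  Event 1 (restock 16): 57 + 16 = 73
  Event 2 (sale 22): sell min(22,73)=22. stock: 73 - 22 = 51. total_sold = 22
  Event 3 (adjust +9): 51 + 9 = 60
  Event 4 (sale 21): sell min(21,60)=21. stock: 60 - 21 = 39. total_sold = 43
  Event 5 (restock 24): 39 + 24 = 63
  Event 6 (sale 17): sell min(17,63)=17. stock: 63 - 17 = 46. total_sold = 60
  Event 7 (restock 10): 46 + 10 = 56
  Event 8 (sale 18): sell min(18,56)=18. stock: 56 - 18 = 38. total_sold = 78
  Event 9 (sale 13): sell min(13,38)=13. stock: 38 - 13 = 25. total_sold = 91
  Event 10 (sale 7): sell min(7,25)=7. stock: 25 - 7 = 18. total_sold = 98
  Event 11 (restock 27): 18 + 27 = 45
  Event 12 (restock 19): 45 + 19 = 64
  Event 13 (return 2): 64 + 2 = 66
  Event 14 (sale 16): sell min(16,66)=16. stock: 66 - 16 = 50. total_sold = 114
  Event 15 (sale 4): sell min(4,50)=4. stock: 50 - 4 = 46. total_sold = 118
  Event 16 (restock 16): 46 + 16 = 62
Final: stock = 62, total_sold = 118

Checking against threshold 10:
  After event 1: stock=73 > 10
  After event 2: stock=51 > 10
  After event 3: stock=60 > 10
  After event 4: stock=39 > 10
  After event 5: stock=63 > 10
  After event 6: stock=46 > 10
  After event 7: stock=56 > 10
  After event 8: stock=38 > 10
  After event 9: stock=25 > 10
  After event 10: stock=18 > 10
  After event 11: stock=45 > 10
  After event 12: stock=64 > 10
  After event 13: stock=66 > 10
  After event 14: stock=50 > 10
  After event 15: stock=46 > 10
  After event 16: stock=62 > 10
Alert events: []. Count = 0

Answer: 0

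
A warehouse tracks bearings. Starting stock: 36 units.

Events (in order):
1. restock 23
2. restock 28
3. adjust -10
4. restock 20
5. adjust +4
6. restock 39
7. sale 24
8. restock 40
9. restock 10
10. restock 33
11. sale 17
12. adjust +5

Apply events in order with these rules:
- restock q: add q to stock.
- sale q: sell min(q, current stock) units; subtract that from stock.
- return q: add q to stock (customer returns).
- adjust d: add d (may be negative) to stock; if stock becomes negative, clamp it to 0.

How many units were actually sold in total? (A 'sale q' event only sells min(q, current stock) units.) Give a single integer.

Answer: 41

Derivation:
Processing events:
Start: stock = 36
  Event 1 (restock 23): 36 + 23 = 59
  Event 2 (restock 28): 59 + 28 = 87
  Event 3 (adjust -10): 87 + -10 = 77
  Event 4 (restock 20): 77 + 20 = 97
  Event 5 (adjust +4): 97 + 4 = 101
  Event 6 (restock 39): 101 + 39 = 140
  Event 7 (sale 24): sell min(24,140)=24. stock: 140 - 24 = 116. total_sold = 24
  Event 8 (restock 40): 116 + 40 = 156
  Event 9 (restock 10): 156 + 10 = 166
  Event 10 (restock 33): 166 + 33 = 199
  Event 11 (sale 17): sell min(17,199)=17. stock: 199 - 17 = 182. total_sold = 41
  Event 12 (adjust +5): 182 + 5 = 187
Final: stock = 187, total_sold = 41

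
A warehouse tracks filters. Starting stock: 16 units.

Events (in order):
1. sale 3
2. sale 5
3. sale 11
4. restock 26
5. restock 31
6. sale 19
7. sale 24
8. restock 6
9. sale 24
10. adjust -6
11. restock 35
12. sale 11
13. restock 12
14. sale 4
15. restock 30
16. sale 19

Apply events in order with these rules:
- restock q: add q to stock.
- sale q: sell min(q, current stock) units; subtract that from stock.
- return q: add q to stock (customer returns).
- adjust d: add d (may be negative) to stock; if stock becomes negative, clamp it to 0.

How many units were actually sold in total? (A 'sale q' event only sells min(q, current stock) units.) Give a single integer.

Answer: 113

Derivation:
Processing events:
Start: stock = 16
  Event 1 (sale 3): sell min(3,16)=3. stock: 16 - 3 = 13. total_sold = 3
  Event 2 (sale 5): sell min(5,13)=5. stock: 13 - 5 = 8. total_sold = 8
  Event 3 (sale 11): sell min(11,8)=8. stock: 8 - 8 = 0. total_sold = 16
  Event 4 (restock 26): 0 + 26 = 26
  Event 5 (restock 31): 26 + 31 = 57
  Event 6 (sale 19): sell min(19,57)=19. stock: 57 - 19 = 38. total_sold = 35
  Event 7 (sale 24): sell min(24,38)=24. stock: 38 - 24 = 14. total_sold = 59
  Event 8 (restock 6): 14 + 6 = 20
  Event 9 (sale 24): sell min(24,20)=20. stock: 20 - 20 = 0. total_sold = 79
  Event 10 (adjust -6): 0 + -6 = 0 (clamped to 0)
  Event 11 (restock 35): 0 + 35 = 35
  Event 12 (sale 11): sell min(11,35)=11. stock: 35 - 11 = 24. total_sold = 90
  Event 13 (restock 12): 24 + 12 = 36
  Event 14 (sale 4): sell min(4,36)=4. stock: 36 - 4 = 32. total_sold = 94
  Event 15 (restock 30): 32 + 30 = 62
  Event 16 (sale 19): sell min(19,62)=19. stock: 62 - 19 = 43. total_sold = 113
Final: stock = 43, total_sold = 113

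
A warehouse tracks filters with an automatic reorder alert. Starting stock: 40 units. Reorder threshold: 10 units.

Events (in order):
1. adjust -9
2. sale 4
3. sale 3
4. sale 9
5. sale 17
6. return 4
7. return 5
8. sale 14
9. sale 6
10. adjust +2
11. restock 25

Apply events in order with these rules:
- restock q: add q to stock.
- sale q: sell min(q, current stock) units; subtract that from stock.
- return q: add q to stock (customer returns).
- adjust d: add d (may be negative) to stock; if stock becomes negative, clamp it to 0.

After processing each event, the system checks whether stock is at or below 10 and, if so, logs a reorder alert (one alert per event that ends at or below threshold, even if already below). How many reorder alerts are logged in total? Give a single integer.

Answer: 6

Derivation:
Processing events:
Start: stock = 40
  Event 1 (adjust -9): 40 + -9 = 31
  Event 2 (sale 4): sell min(4,31)=4. stock: 31 - 4 = 27. total_sold = 4
  Event 3 (sale 3): sell min(3,27)=3. stock: 27 - 3 = 24. total_sold = 7
  Event 4 (sale 9): sell min(9,24)=9. stock: 24 - 9 = 15. total_sold = 16
  Event 5 (sale 17): sell min(17,15)=15. stock: 15 - 15 = 0. total_sold = 31
  Event 6 (return 4): 0 + 4 = 4
  Event 7 (return 5): 4 + 5 = 9
  Event 8 (sale 14): sell min(14,9)=9. stock: 9 - 9 = 0. total_sold = 40
  Event 9 (sale 6): sell min(6,0)=0. stock: 0 - 0 = 0. total_sold = 40
  Event 10 (adjust +2): 0 + 2 = 2
  Event 11 (restock 25): 2 + 25 = 27
Final: stock = 27, total_sold = 40

Checking against threshold 10:
  After event 1: stock=31 > 10
  After event 2: stock=27 > 10
  After event 3: stock=24 > 10
  After event 4: stock=15 > 10
  After event 5: stock=0 <= 10 -> ALERT
  After event 6: stock=4 <= 10 -> ALERT
  After event 7: stock=9 <= 10 -> ALERT
  After event 8: stock=0 <= 10 -> ALERT
  After event 9: stock=0 <= 10 -> ALERT
  After event 10: stock=2 <= 10 -> ALERT
  After event 11: stock=27 > 10
Alert events: [5, 6, 7, 8, 9, 10]. Count = 6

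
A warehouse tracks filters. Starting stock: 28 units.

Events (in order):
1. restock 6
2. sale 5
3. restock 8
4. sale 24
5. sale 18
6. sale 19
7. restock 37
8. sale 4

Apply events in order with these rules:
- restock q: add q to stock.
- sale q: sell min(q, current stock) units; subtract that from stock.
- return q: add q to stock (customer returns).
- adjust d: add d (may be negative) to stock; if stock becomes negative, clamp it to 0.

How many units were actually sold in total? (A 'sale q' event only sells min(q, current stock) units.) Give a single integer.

Answer: 46

Derivation:
Processing events:
Start: stock = 28
  Event 1 (restock 6): 28 + 6 = 34
  Event 2 (sale 5): sell min(5,34)=5. stock: 34 - 5 = 29. total_sold = 5
  Event 3 (restock 8): 29 + 8 = 37
  Event 4 (sale 24): sell min(24,37)=24. stock: 37 - 24 = 13. total_sold = 29
  Event 5 (sale 18): sell min(18,13)=13. stock: 13 - 13 = 0. total_sold = 42
  Event 6 (sale 19): sell min(19,0)=0. stock: 0 - 0 = 0. total_sold = 42
  Event 7 (restock 37): 0 + 37 = 37
  Event 8 (sale 4): sell min(4,37)=4. stock: 37 - 4 = 33. total_sold = 46
Final: stock = 33, total_sold = 46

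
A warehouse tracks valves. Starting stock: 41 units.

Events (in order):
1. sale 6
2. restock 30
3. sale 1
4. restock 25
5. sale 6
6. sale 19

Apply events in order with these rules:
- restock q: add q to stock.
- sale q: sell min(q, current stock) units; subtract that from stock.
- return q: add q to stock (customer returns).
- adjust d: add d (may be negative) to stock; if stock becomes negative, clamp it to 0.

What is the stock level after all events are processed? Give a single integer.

Processing events:
Start: stock = 41
  Event 1 (sale 6): sell min(6,41)=6. stock: 41 - 6 = 35. total_sold = 6
  Event 2 (restock 30): 35 + 30 = 65
  Event 3 (sale 1): sell min(1,65)=1. stock: 65 - 1 = 64. total_sold = 7
  Event 4 (restock 25): 64 + 25 = 89
  Event 5 (sale 6): sell min(6,89)=6. stock: 89 - 6 = 83. total_sold = 13
  Event 6 (sale 19): sell min(19,83)=19. stock: 83 - 19 = 64. total_sold = 32
Final: stock = 64, total_sold = 32

Answer: 64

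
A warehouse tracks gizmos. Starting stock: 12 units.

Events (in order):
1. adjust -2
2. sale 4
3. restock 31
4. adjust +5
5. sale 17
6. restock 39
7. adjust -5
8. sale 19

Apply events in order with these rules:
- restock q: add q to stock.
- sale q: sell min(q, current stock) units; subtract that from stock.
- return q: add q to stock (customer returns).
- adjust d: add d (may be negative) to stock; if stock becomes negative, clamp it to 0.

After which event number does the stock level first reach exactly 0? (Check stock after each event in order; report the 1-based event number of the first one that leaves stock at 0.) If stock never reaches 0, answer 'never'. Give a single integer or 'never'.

Processing events:
Start: stock = 12
  Event 1 (adjust -2): 12 + -2 = 10
  Event 2 (sale 4): sell min(4,10)=4. stock: 10 - 4 = 6. total_sold = 4
  Event 3 (restock 31): 6 + 31 = 37
  Event 4 (adjust +5): 37 + 5 = 42
  Event 5 (sale 17): sell min(17,42)=17. stock: 42 - 17 = 25. total_sold = 21
  Event 6 (restock 39): 25 + 39 = 64
  Event 7 (adjust -5): 64 + -5 = 59
  Event 8 (sale 19): sell min(19,59)=19. stock: 59 - 19 = 40. total_sold = 40
Final: stock = 40, total_sold = 40

Stock never reaches 0.

Answer: never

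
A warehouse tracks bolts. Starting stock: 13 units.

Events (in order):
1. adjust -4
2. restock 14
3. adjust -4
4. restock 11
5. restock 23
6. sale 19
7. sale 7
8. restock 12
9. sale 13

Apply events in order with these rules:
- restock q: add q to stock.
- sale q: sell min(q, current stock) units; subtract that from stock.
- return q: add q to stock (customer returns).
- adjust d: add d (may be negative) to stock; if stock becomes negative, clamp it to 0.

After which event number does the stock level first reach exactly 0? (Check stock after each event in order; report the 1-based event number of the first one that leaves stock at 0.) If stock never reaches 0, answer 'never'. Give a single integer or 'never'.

Processing events:
Start: stock = 13
  Event 1 (adjust -4): 13 + -4 = 9
  Event 2 (restock 14): 9 + 14 = 23
  Event 3 (adjust -4): 23 + -4 = 19
  Event 4 (restock 11): 19 + 11 = 30
  Event 5 (restock 23): 30 + 23 = 53
  Event 6 (sale 19): sell min(19,53)=19. stock: 53 - 19 = 34. total_sold = 19
  Event 7 (sale 7): sell min(7,34)=7. stock: 34 - 7 = 27. total_sold = 26
  Event 8 (restock 12): 27 + 12 = 39
  Event 9 (sale 13): sell min(13,39)=13. stock: 39 - 13 = 26. total_sold = 39
Final: stock = 26, total_sold = 39

Stock never reaches 0.

Answer: never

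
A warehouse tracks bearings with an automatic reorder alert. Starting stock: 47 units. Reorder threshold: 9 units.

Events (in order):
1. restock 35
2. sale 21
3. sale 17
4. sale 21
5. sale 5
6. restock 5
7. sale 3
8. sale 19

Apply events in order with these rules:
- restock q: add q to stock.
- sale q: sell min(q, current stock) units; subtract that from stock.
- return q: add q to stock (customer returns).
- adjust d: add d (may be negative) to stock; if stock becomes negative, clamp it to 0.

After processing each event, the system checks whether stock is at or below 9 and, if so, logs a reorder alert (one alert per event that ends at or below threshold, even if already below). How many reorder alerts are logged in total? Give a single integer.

Answer: 1

Derivation:
Processing events:
Start: stock = 47
  Event 1 (restock 35): 47 + 35 = 82
  Event 2 (sale 21): sell min(21,82)=21. stock: 82 - 21 = 61. total_sold = 21
  Event 3 (sale 17): sell min(17,61)=17. stock: 61 - 17 = 44. total_sold = 38
  Event 4 (sale 21): sell min(21,44)=21. stock: 44 - 21 = 23. total_sold = 59
  Event 5 (sale 5): sell min(5,23)=5. stock: 23 - 5 = 18. total_sold = 64
  Event 6 (restock 5): 18 + 5 = 23
  Event 7 (sale 3): sell min(3,23)=3. stock: 23 - 3 = 20. total_sold = 67
  Event 8 (sale 19): sell min(19,20)=19. stock: 20 - 19 = 1. total_sold = 86
Final: stock = 1, total_sold = 86

Checking against threshold 9:
  After event 1: stock=82 > 9
  After event 2: stock=61 > 9
  After event 3: stock=44 > 9
  After event 4: stock=23 > 9
  After event 5: stock=18 > 9
  After event 6: stock=23 > 9
  After event 7: stock=20 > 9
  After event 8: stock=1 <= 9 -> ALERT
Alert events: [8]. Count = 1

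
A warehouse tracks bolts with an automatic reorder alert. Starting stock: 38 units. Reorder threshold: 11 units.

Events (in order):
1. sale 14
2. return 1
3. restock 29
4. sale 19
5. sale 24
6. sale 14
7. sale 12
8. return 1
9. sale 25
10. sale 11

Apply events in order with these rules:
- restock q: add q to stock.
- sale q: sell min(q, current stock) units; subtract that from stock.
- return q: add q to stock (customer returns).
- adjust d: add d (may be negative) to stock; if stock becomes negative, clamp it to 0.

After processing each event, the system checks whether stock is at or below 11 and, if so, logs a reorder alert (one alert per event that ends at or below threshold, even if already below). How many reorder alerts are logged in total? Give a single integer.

Answer: 6

Derivation:
Processing events:
Start: stock = 38
  Event 1 (sale 14): sell min(14,38)=14. stock: 38 - 14 = 24. total_sold = 14
  Event 2 (return 1): 24 + 1 = 25
  Event 3 (restock 29): 25 + 29 = 54
  Event 4 (sale 19): sell min(19,54)=19. stock: 54 - 19 = 35. total_sold = 33
  Event 5 (sale 24): sell min(24,35)=24. stock: 35 - 24 = 11. total_sold = 57
  Event 6 (sale 14): sell min(14,11)=11. stock: 11 - 11 = 0. total_sold = 68
  Event 7 (sale 12): sell min(12,0)=0. stock: 0 - 0 = 0. total_sold = 68
  Event 8 (return 1): 0 + 1 = 1
  Event 9 (sale 25): sell min(25,1)=1. stock: 1 - 1 = 0. total_sold = 69
  Event 10 (sale 11): sell min(11,0)=0. stock: 0 - 0 = 0. total_sold = 69
Final: stock = 0, total_sold = 69

Checking against threshold 11:
  After event 1: stock=24 > 11
  After event 2: stock=25 > 11
  After event 3: stock=54 > 11
  After event 4: stock=35 > 11
  After event 5: stock=11 <= 11 -> ALERT
  After event 6: stock=0 <= 11 -> ALERT
  After event 7: stock=0 <= 11 -> ALERT
  After event 8: stock=1 <= 11 -> ALERT
  After event 9: stock=0 <= 11 -> ALERT
  After event 10: stock=0 <= 11 -> ALERT
Alert events: [5, 6, 7, 8, 9, 10]. Count = 6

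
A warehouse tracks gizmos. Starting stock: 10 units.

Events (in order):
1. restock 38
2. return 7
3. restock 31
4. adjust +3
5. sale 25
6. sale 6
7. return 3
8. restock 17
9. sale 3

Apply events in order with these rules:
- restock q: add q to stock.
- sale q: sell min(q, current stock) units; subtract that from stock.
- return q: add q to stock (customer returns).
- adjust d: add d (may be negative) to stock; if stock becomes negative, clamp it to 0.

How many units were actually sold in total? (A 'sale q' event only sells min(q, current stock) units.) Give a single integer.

Processing events:
Start: stock = 10
  Event 1 (restock 38): 10 + 38 = 48
  Event 2 (return 7): 48 + 7 = 55
  Event 3 (restock 31): 55 + 31 = 86
  Event 4 (adjust +3): 86 + 3 = 89
  Event 5 (sale 25): sell min(25,89)=25. stock: 89 - 25 = 64. total_sold = 25
  Event 6 (sale 6): sell min(6,64)=6. stock: 64 - 6 = 58. total_sold = 31
  Event 7 (return 3): 58 + 3 = 61
  Event 8 (restock 17): 61 + 17 = 78
  Event 9 (sale 3): sell min(3,78)=3. stock: 78 - 3 = 75. total_sold = 34
Final: stock = 75, total_sold = 34

Answer: 34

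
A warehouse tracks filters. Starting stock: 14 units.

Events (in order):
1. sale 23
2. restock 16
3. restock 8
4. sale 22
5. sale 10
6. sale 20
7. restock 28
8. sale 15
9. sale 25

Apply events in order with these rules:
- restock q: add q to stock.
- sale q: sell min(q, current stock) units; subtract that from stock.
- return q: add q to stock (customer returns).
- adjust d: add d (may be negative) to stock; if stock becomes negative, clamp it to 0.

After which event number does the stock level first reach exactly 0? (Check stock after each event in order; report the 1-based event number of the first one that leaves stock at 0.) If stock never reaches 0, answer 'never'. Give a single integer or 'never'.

Processing events:
Start: stock = 14
  Event 1 (sale 23): sell min(23,14)=14. stock: 14 - 14 = 0. total_sold = 14
  Event 2 (restock 16): 0 + 16 = 16
  Event 3 (restock 8): 16 + 8 = 24
  Event 4 (sale 22): sell min(22,24)=22. stock: 24 - 22 = 2. total_sold = 36
  Event 5 (sale 10): sell min(10,2)=2. stock: 2 - 2 = 0. total_sold = 38
  Event 6 (sale 20): sell min(20,0)=0. stock: 0 - 0 = 0. total_sold = 38
  Event 7 (restock 28): 0 + 28 = 28
  Event 8 (sale 15): sell min(15,28)=15. stock: 28 - 15 = 13. total_sold = 53
  Event 9 (sale 25): sell min(25,13)=13. stock: 13 - 13 = 0. total_sold = 66
Final: stock = 0, total_sold = 66

First zero at event 1.

Answer: 1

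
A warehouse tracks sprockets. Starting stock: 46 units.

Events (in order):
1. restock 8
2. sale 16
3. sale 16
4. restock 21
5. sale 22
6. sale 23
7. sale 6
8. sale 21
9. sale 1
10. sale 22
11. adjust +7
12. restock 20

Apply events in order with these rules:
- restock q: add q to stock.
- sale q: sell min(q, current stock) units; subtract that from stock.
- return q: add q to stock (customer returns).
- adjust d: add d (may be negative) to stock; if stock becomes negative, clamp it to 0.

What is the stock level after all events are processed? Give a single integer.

Processing events:
Start: stock = 46
  Event 1 (restock 8): 46 + 8 = 54
  Event 2 (sale 16): sell min(16,54)=16. stock: 54 - 16 = 38. total_sold = 16
  Event 3 (sale 16): sell min(16,38)=16. stock: 38 - 16 = 22. total_sold = 32
  Event 4 (restock 21): 22 + 21 = 43
  Event 5 (sale 22): sell min(22,43)=22. stock: 43 - 22 = 21. total_sold = 54
  Event 6 (sale 23): sell min(23,21)=21. stock: 21 - 21 = 0. total_sold = 75
  Event 7 (sale 6): sell min(6,0)=0. stock: 0 - 0 = 0. total_sold = 75
  Event 8 (sale 21): sell min(21,0)=0. stock: 0 - 0 = 0. total_sold = 75
  Event 9 (sale 1): sell min(1,0)=0. stock: 0 - 0 = 0. total_sold = 75
  Event 10 (sale 22): sell min(22,0)=0. stock: 0 - 0 = 0. total_sold = 75
  Event 11 (adjust +7): 0 + 7 = 7
  Event 12 (restock 20): 7 + 20 = 27
Final: stock = 27, total_sold = 75

Answer: 27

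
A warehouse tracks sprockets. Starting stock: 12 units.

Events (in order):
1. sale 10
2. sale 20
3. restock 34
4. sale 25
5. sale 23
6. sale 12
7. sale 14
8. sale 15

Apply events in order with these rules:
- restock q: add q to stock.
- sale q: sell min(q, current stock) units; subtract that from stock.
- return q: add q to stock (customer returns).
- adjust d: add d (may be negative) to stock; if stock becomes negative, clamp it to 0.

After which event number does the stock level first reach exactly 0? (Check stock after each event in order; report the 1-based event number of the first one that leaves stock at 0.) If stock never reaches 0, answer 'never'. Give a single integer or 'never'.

Answer: 2

Derivation:
Processing events:
Start: stock = 12
  Event 1 (sale 10): sell min(10,12)=10. stock: 12 - 10 = 2. total_sold = 10
  Event 2 (sale 20): sell min(20,2)=2. stock: 2 - 2 = 0. total_sold = 12
  Event 3 (restock 34): 0 + 34 = 34
  Event 4 (sale 25): sell min(25,34)=25. stock: 34 - 25 = 9. total_sold = 37
  Event 5 (sale 23): sell min(23,9)=9. stock: 9 - 9 = 0. total_sold = 46
  Event 6 (sale 12): sell min(12,0)=0. stock: 0 - 0 = 0. total_sold = 46
  Event 7 (sale 14): sell min(14,0)=0. stock: 0 - 0 = 0. total_sold = 46
  Event 8 (sale 15): sell min(15,0)=0. stock: 0 - 0 = 0. total_sold = 46
Final: stock = 0, total_sold = 46

First zero at event 2.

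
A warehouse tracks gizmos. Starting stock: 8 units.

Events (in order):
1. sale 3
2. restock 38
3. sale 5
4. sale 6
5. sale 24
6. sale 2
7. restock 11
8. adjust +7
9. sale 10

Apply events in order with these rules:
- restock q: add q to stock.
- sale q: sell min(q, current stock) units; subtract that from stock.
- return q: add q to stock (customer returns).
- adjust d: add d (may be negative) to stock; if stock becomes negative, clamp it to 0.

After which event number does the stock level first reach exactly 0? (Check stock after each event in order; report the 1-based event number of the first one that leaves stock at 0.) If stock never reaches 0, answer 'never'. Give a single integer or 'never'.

Answer: never

Derivation:
Processing events:
Start: stock = 8
  Event 1 (sale 3): sell min(3,8)=3. stock: 8 - 3 = 5. total_sold = 3
  Event 2 (restock 38): 5 + 38 = 43
  Event 3 (sale 5): sell min(5,43)=5. stock: 43 - 5 = 38. total_sold = 8
  Event 4 (sale 6): sell min(6,38)=6. stock: 38 - 6 = 32. total_sold = 14
  Event 5 (sale 24): sell min(24,32)=24. stock: 32 - 24 = 8. total_sold = 38
  Event 6 (sale 2): sell min(2,8)=2. stock: 8 - 2 = 6. total_sold = 40
  Event 7 (restock 11): 6 + 11 = 17
  Event 8 (adjust +7): 17 + 7 = 24
  Event 9 (sale 10): sell min(10,24)=10. stock: 24 - 10 = 14. total_sold = 50
Final: stock = 14, total_sold = 50

Stock never reaches 0.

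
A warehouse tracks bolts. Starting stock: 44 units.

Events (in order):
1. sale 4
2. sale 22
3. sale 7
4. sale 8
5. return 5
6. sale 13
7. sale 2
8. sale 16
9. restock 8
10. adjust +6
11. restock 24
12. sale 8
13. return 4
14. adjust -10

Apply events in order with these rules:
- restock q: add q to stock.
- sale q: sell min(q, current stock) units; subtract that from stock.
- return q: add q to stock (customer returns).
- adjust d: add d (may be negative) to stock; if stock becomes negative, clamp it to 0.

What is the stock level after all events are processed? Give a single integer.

Answer: 24

Derivation:
Processing events:
Start: stock = 44
  Event 1 (sale 4): sell min(4,44)=4. stock: 44 - 4 = 40. total_sold = 4
  Event 2 (sale 22): sell min(22,40)=22. stock: 40 - 22 = 18. total_sold = 26
  Event 3 (sale 7): sell min(7,18)=7. stock: 18 - 7 = 11. total_sold = 33
  Event 4 (sale 8): sell min(8,11)=8. stock: 11 - 8 = 3. total_sold = 41
  Event 5 (return 5): 3 + 5 = 8
  Event 6 (sale 13): sell min(13,8)=8. stock: 8 - 8 = 0. total_sold = 49
  Event 7 (sale 2): sell min(2,0)=0. stock: 0 - 0 = 0. total_sold = 49
  Event 8 (sale 16): sell min(16,0)=0. stock: 0 - 0 = 0. total_sold = 49
  Event 9 (restock 8): 0 + 8 = 8
  Event 10 (adjust +6): 8 + 6 = 14
  Event 11 (restock 24): 14 + 24 = 38
  Event 12 (sale 8): sell min(8,38)=8. stock: 38 - 8 = 30. total_sold = 57
  Event 13 (return 4): 30 + 4 = 34
  Event 14 (adjust -10): 34 + -10 = 24
Final: stock = 24, total_sold = 57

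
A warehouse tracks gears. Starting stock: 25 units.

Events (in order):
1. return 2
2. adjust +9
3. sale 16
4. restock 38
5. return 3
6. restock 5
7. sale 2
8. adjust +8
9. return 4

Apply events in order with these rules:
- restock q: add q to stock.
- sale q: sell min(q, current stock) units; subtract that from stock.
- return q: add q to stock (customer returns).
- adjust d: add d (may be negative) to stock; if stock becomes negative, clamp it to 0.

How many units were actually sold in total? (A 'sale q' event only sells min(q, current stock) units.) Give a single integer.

Answer: 18

Derivation:
Processing events:
Start: stock = 25
  Event 1 (return 2): 25 + 2 = 27
  Event 2 (adjust +9): 27 + 9 = 36
  Event 3 (sale 16): sell min(16,36)=16. stock: 36 - 16 = 20. total_sold = 16
  Event 4 (restock 38): 20 + 38 = 58
  Event 5 (return 3): 58 + 3 = 61
  Event 6 (restock 5): 61 + 5 = 66
  Event 7 (sale 2): sell min(2,66)=2. stock: 66 - 2 = 64. total_sold = 18
  Event 8 (adjust +8): 64 + 8 = 72
  Event 9 (return 4): 72 + 4 = 76
Final: stock = 76, total_sold = 18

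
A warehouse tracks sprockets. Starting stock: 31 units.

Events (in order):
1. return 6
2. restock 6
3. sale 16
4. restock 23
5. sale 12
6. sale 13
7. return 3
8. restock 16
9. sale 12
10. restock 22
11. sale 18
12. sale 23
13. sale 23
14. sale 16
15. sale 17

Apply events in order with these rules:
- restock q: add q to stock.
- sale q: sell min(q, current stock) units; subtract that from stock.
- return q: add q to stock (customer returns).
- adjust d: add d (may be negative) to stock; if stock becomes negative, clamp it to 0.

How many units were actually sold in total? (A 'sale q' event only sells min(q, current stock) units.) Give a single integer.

Processing events:
Start: stock = 31
  Event 1 (return 6): 31 + 6 = 37
  Event 2 (restock 6): 37 + 6 = 43
  Event 3 (sale 16): sell min(16,43)=16. stock: 43 - 16 = 27. total_sold = 16
  Event 4 (restock 23): 27 + 23 = 50
  Event 5 (sale 12): sell min(12,50)=12. stock: 50 - 12 = 38. total_sold = 28
  Event 6 (sale 13): sell min(13,38)=13. stock: 38 - 13 = 25. total_sold = 41
  Event 7 (return 3): 25 + 3 = 28
  Event 8 (restock 16): 28 + 16 = 44
  Event 9 (sale 12): sell min(12,44)=12. stock: 44 - 12 = 32. total_sold = 53
  Event 10 (restock 22): 32 + 22 = 54
  Event 11 (sale 18): sell min(18,54)=18. stock: 54 - 18 = 36. total_sold = 71
  Event 12 (sale 23): sell min(23,36)=23. stock: 36 - 23 = 13. total_sold = 94
  Event 13 (sale 23): sell min(23,13)=13. stock: 13 - 13 = 0. total_sold = 107
  Event 14 (sale 16): sell min(16,0)=0. stock: 0 - 0 = 0. total_sold = 107
  Event 15 (sale 17): sell min(17,0)=0. stock: 0 - 0 = 0. total_sold = 107
Final: stock = 0, total_sold = 107

Answer: 107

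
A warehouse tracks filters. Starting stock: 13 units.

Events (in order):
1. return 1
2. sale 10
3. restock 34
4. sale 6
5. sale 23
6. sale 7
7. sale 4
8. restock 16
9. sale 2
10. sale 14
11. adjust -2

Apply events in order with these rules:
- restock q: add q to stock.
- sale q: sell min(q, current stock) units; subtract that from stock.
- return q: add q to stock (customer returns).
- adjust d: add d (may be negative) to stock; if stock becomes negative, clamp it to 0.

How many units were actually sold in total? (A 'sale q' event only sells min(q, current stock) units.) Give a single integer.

Answer: 64

Derivation:
Processing events:
Start: stock = 13
  Event 1 (return 1): 13 + 1 = 14
  Event 2 (sale 10): sell min(10,14)=10. stock: 14 - 10 = 4. total_sold = 10
  Event 3 (restock 34): 4 + 34 = 38
  Event 4 (sale 6): sell min(6,38)=6. stock: 38 - 6 = 32. total_sold = 16
  Event 5 (sale 23): sell min(23,32)=23. stock: 32 - 23 = 9. total_sold = 39
  Event 6 (sale 7): sell min(7,9)=7. stock: 9 - 7 = 2. total_sold = 46
  Event 7 (sale 4): sell min(4,2)=2. stock: 2 - 2 = 0. total_sold = 48
  Event 8 (restock 16): 0 + 16 = 16
  Event 9 (sale 2): sell min(2,16)=2. stock: 16 - 2 = 14. total_sold = 50
  Event 10 (sale 14): sell min(14,14)=14. stock: 14 - 14 = 0. total_sold = 64
  Event 11 (adjust -2): 0 + -2 = 0 (clamped to 0)
Final: stock = 0, total_sold = 64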